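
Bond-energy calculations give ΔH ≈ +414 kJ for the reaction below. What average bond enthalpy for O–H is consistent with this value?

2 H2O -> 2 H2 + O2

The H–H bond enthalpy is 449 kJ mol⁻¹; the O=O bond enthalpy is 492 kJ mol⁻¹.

Let D be the O–H bond energy.
Σ(broken) = 4×D = 4D
Σ(formed) = 2×449 + 1×492 = 1390
ΔH = Σ(broken) − Σ(formed) = (4D) − (1390) = −1390 + 4D
Setting this equal to +414 kJ gives 4D = 1804, so D = 451 kJ/mol.

D(O–H) ≈ 451 kJ/mol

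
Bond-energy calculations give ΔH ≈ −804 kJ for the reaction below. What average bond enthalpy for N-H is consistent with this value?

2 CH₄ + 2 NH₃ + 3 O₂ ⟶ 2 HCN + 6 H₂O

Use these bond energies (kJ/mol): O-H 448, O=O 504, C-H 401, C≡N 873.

Let D be the N-H bond energy.
Σ(broken) = 8×401 + 6×D + 3×504 = 4720 + 6D
Σ(formed) = 2×873 + 2×401 + 12×448 = 7924
ΔH = Σ(broken) − Σ(formed) = (4720 + 6D) − (7924) = −3204 + 6D
Setting this equal to −804 kJ gives 6D = 2400, so D = 400 kJ/mol.

D(N-H) ≈ 400 kJ/mol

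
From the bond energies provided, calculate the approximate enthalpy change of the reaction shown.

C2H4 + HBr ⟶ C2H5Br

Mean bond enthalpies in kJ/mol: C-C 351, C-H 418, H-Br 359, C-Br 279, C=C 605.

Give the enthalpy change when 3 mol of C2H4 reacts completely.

Bonds broken (reactants):
  C-H: 4 × 418 = 1672
  C=C: 1 × 605 = 605
  H-Br: 1 × 359 = 359
  Σ(broken) = 2636 kJ
Bonds formed (products):
  C-Br: 1 × 279 = 279
  C-C: 1 × 351 = 351
  C-H: 5 × 418 = 2090
  Σ(formed) = 2720 kJ
ΔH = Σ(broken) − Σ(formed) = 2636 − 2720 = −84 kJ
For 3× the reaction as written: 3 × (−84) = −252 kJ

ΔH = −252 kJ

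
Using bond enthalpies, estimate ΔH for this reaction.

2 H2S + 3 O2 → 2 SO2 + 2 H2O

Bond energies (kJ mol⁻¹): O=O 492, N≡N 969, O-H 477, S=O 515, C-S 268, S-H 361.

ΔH ≈ −1048 kJ

Bonds broken (reactants):
  O=O: 3 × 492 = 1476
  S-H: 4 × 361 = 1444
  Σ(broken) = 2920 kJ
Bonds formed (products):
  O-H: 4 × 477 = 1908
  S=O: 4 × 515 = 2060
  Σ(formed) = 3968 kJ
ΔH = Σ(broken) − Σ(formed) = 2920 − 3968 = −1048 kJ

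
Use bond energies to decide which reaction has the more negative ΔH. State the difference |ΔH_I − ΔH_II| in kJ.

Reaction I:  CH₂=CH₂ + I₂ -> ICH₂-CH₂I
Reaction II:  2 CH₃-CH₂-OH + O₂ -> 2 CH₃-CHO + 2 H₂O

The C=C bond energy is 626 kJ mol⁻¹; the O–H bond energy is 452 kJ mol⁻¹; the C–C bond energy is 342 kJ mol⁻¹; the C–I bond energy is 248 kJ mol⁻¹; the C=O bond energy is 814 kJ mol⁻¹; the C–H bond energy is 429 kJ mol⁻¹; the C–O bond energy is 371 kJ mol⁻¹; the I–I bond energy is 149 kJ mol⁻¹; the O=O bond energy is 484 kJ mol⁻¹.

Reaction I:
  Bonds broken (reactants):
    C–H: 4 × 429 = 1716
    C=C: 1 × 626 = 626
    I–I: 1 × 149 = 149
    Σ(broken) = 2491 kJ
  Bonds formed (products):
    C–C: 1 × 342 = 342
    C–H: 4 × 429 = 1716
    C–I: 2 × 248 = 496
    Σ(formed) = 2554 kJ
  ΔH_I = 2491 − 2554 = −63 kJ
Reaction II:
  Bonds broken (reactants):
    C–C: 2 × 342 = 684
    C–H: 10 × 429 = 4290
    C–O: 2 × 371 = 742
    O–H: 2 × 452 = 904
    O=O: 1 × 484 = 484
    Σ(broken) = 7104 kJ
  Bonds formed (products):
    C–C: 2 × 342 = 684
    C–H: 8 × 429 = 3432
    C=O: 2 × 814 = 1628
    O–H: 4 × 452 = 1808
    Σ(formed) = 7552 kJ
  ΔH_II = 7104 − 7552 = −448 kJ
ΔH_I − ΔH_II = +385 kJ, so reaction II has the more negative ΔH; |ΔH_I − ΔH_II| = 385 kJ.

Reaction II, by 385 kJ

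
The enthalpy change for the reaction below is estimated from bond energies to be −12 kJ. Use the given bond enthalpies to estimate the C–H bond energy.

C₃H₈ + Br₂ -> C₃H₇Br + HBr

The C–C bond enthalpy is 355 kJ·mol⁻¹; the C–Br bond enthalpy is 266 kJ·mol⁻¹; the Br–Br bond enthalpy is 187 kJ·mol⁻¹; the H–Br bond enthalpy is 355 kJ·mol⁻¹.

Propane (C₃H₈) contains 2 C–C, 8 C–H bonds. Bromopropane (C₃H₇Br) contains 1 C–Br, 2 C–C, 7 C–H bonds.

Let D be the C–H bond energy.
Σ(broken) = 1×187 + 2×355 + 8×D = 897 + 8D
Σ(formed) = 1×266 + 2×355 + 7×D + 1×355 = 1331 + 7D
ΔH = Σ(broken) − Σ(formed) = (897 + 8D) − (1331 + 7D) = −434 + D
Setting this equal to −12 kJ gives D = 422 kJ/mol.

D(C–H) ≈ 422 kJ/mol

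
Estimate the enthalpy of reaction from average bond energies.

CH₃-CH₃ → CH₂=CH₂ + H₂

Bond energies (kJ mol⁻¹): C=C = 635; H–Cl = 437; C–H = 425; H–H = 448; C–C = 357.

Bonds broken (reactants):
  C–C: 1 × 357 = 357
  C–H: 6 × 425 = 2550
  Σ(broken) = 2907 kJ
Bonds formed (products):
  C–H: 4 × 425 = 1700
  C=C: 1 × 635 = 635
  H–H: 1 × 448 = 448
  Σ(formed) = 2783 kJ
ΔH = Σ(broken) − Σ(formed) = 2907 − 2783 = +124 kJ

ΔH ≈ +124 kJ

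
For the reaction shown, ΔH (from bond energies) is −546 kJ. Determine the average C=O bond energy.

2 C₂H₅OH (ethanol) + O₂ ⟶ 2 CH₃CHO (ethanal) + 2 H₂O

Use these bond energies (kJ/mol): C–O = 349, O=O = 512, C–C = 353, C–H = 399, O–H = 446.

D(C=O) ≈ 831 kJ/mol

Let D be the C=O bond energy.
Σ(broken) = 2×353 + 10×399 + 2×349 + 2×446 + 1×512 = 6798
Σ(formed) = 2×353 + 8×399 + 2×D + 4×446 = 5682 + 2D
ΔH = Σ(broken) − Σ(formed) = (6798) − (5682 + 2D) = +1116 − 2D
Setting this equal to −546 kJ gives 2D = 1662, so D = 831 kJ/mol.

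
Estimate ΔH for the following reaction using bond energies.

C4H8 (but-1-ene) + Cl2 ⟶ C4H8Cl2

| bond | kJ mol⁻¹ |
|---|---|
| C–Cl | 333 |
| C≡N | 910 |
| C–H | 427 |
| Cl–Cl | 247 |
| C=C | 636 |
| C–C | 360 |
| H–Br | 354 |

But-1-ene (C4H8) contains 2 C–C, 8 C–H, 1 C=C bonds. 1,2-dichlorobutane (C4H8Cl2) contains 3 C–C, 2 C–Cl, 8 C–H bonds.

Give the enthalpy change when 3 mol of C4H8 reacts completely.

ΔH = −429 kJ

Bonds broken (reactants):
  C–C: 2 × 360 = 720
  C–H: 8 × 427 = 3416
  C=C: 1 × 636 = 636
  Cl–Cl: 1 × 247 = 247
  Σ(broken) = 5019 kJ
Bonds formed (products):
  C–C: 3 × 360 = 1080
  C–Cl: 2 × 333 = 666
  C–H: 8 × 427 = 3416
  Σ(formed) = 5162 kJ
ΔH = Σ(broken) − Σ(formed) = 5019 − 5162 = −143 kJ
For 3× the reaction as written: 3 × (−143) = −429 kJ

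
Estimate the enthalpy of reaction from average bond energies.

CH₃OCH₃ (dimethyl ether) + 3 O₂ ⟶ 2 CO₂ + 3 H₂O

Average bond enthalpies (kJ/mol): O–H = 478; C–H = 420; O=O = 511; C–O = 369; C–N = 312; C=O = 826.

Bonds broken (reactants):
  C–H: 6 × 420 = 2520
  C–O: 2 × 369 = 738
  O=O: 3 × 511 = 1533
  Σ(broken) = 4791 kJ
Bonds formed (products):
  C=O: 4 × 826 = 3304
  O–H: 6 × 478 = 2868
  Σ(formed) = 6172 kJ
ΔH = Σ(broken) − Σ(formed) = 4791 − 6172 = −1381 kJ

ΔH ≈ −1381 kJ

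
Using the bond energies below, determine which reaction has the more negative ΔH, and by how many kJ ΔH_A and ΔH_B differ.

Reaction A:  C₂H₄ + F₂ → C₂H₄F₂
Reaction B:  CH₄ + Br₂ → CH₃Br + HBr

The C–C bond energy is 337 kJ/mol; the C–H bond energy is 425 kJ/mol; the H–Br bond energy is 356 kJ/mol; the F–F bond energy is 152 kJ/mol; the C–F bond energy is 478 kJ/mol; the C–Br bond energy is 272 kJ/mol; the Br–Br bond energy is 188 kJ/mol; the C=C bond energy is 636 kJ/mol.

Reaction A, by 490 kJ

Reaction A:
  Bonds broken (reactants):
    C–H: 4 × 425 = 1700
    C=C: 1 × 636 = 636
    F–F: 1 × 152 = 152
    Σ(broken) = 2488 kJ
  Bonds formed (products):
    C–C: 1 × 337 = 337
    C–F: 2 × 478 = 956
    C–H: 4 × 425 = 1700
    Σ(formed) = 2993 kJ
  ΔH_A = 2488 − 2993 = −505 kJ
Reaction B:
  Bonds broken (reactants):
    Br–Br: 1 × 188 = 188
    C–H: 4 × 425 = 1700
    Σ(broken) = 1888 kJ
  Bonds formed (products):
    C–Br: 1 × 272 = 272
    C–H: 3 × 425 = 1275
    H–Br: 1 × 356 = 356
    Σ(formed) = 1903 kJ
  ΔH_B = 1888 − 1903 = −15 kJ
ΔH_A − ΔH_B = −490 kJ, so reaction A has the more negative ΔH; |ΔH_A − ΔH_B| = 490 kJ.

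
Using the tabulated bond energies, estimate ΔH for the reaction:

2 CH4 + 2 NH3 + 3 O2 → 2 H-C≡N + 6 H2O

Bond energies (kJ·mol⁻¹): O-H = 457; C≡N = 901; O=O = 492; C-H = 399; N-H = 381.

Bonds broken (reactants):
  C-H: 8 × 399 = 3192
  N-H: 6 × 381 = 2286
  O=O: 3 × 492 = 1476
  Σ(broken) = 6954 kJ
Bonds formed (products):
  C≡N: 2 × 901 = 1802
  C-H: 2 × 399 = 798
  O-H: 12 × 457 = 5484
  Σ(formed) = 8084 kJ
ΔH = Σ(broken) − Σ(formed) = 6954 − 8084 = −1130 kJ

ΔH ≈ −1130 kJ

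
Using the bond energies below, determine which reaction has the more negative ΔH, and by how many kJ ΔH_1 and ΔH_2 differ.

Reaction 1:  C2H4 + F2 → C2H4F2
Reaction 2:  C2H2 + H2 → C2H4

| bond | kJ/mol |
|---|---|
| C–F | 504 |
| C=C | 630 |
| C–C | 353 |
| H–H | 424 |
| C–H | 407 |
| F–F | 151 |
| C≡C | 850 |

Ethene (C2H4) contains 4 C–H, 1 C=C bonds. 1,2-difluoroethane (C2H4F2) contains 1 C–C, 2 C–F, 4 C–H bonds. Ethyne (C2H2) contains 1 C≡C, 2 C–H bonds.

Reaction 1, by 410 kJ

Reaction 1:
  Bonds broken (reactants):
    C–H: 4 × 407 = 1628
    C=C: 1 × 630 = 630
    F–F: 1 × 151 = 151
    Σ(broken) = 2409 kJ
  Bonds formed (products):
    C–C: 1 × 353 = 353
    C–F: 2 × 504 = 1008
    C–H: 4 × 407 = 1628
    Σ(formed) = 2989 kJ
  ΔH_1 = 2409 − 2989 = −580 kJ
Reaction 2:
  Bonds broken (reactants):
    C≡C: 1 × 850 = 850
    C–H: 2 × 407 = 814
    H–H: 1 × 424 = 424
    Σ(broken) = 2088 kJ
  Bonds formed (products):
    C–H: 4 × 407 = 1628
    C=C: 1 × 630 = 630
    Σ(formed) = 2258 kJ
  ΔH_2 = 2088 − 2258 = −170 kJ
ΔH_1 − ΔH_2 = −410 kJ, so reaction 1 has the more negative ΔH; |ΔH_1 − ΔH_2| = 410 kJ.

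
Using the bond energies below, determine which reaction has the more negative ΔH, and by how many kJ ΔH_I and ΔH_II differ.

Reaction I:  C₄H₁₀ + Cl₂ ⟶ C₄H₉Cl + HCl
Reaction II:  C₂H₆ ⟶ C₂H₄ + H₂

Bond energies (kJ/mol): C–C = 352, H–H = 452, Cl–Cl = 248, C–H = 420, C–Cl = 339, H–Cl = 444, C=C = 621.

Reaction I, by 234 kJ

Reaction I:
  Bonds broken (reactants):
    C–C: 3 × 352 = 1056
    C–H: 10 × 420 = 4200
    Cl–Cl: 1 × 248 = 248
    Σ(broken) = 5504 kJ
  Bonds formed (products):
    C–C: 3 × 352 = 1056
    C–Cl: 1 × 339 = 339
    C–H: 9 × 420 = 3780
    H–Cl: 1 × 444 = 444
    Σ(formed) = 5619 kJ
  ΔH_I = 5504 − 5619 = −115 kJ
Reaction II:
  Bonds broken (reactants):
    C–C: 1 × 352 = 352
    C–H: 6 × 420 = 2520
    Σ(broken) = 2872 kJ
  Bonds formed (products):
    C–H: 4 × 420 = 1680
    C=C: 1 × 621 = 621
    H–H: 1 × 452 = 452
    Σ(formed) = 2753 kJ
  ΔH_II = 2872 − 2753 = +119 kJ
ΔH_I − ΔH_II = −234 kJ, so reaction I has the more negative ΔH; |ΔH_I − ΔH_II| = 234 kJ.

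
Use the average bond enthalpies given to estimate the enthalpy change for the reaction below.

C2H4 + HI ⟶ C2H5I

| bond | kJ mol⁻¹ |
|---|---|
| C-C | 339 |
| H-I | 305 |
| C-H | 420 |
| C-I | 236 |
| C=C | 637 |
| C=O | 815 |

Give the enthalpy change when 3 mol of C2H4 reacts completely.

ΔH = −159 kJ

Bonds broken (reactants):
  C-H: 4 × 420 = 1680
  C=C: 1 × 637 = 637
  H-I: 1 × 305 = 305
  Σ(broken) = 2622 kJ
Bonds formed (products):
  C-C: 1 × 339 = 339
  C-H: 5 × 420 = 2100
  C-I: 1 × 236 = 236
  Σ(formed) = 2675 kJ
ΔH = Σ(broken) − Σ(formed) = 2622 − 2675 = −53 kJ
For 3× the reaction as written: 3 × (−53) = −159 kJ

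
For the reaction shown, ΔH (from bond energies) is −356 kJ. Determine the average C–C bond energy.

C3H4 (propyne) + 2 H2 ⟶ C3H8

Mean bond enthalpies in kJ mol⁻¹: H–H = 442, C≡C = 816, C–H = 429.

Let D be the C–C bond energy.
Σ(broken) = 1×816 + 1×D + 4×429 + 2×442 = 3416 + D
Σ(formed) = 2×D + 8×429 = 3432 + 2D
ΔH = Σ(broken) − Σ(formed) = (3416 + D) − (3432 + 2D) = −16 − D
Setting this equal to −356 kJ gives D = 340 kJ/mol.

D(C–C) ≈ 340 kJ/mol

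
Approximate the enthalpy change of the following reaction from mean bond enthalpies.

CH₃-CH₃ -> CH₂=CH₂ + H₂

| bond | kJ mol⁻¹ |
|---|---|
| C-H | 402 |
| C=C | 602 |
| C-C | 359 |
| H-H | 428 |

Bonds broken (reactants):
  C-C: 1 × 359 = 359
  C-H: 6 × 402 = 2412
  Σ(broken) = 2771 kJ
Bonds formed (products):
  C-H: 4 × 402 = 1608
  C=C: 1 × 602 = 602
  H-H: 1 × 428 = 428
  Σ(formed) = 2638 kJ
ΔH = Σ(broken) − Σ(formed) = 2771 − 2638 = +133 kJ

ΔH ≈ +133 kJ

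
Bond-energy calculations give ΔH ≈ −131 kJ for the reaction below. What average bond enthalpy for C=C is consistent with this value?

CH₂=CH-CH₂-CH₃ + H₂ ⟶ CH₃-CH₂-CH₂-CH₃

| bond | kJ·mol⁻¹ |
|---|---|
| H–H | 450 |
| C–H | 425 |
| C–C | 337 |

Let D be the C=C bond energy.
Σ(broken) = 2×337 + 8×425 + 1×D + 1×450 = 4524 + D
Σ(formed) = 3×337 + 10×425 = 5261
ΔH = Σ(broken) − Σ(formed) = (4524 + D) − (5261) = −737 + D
Setting this equal to −131 kJ gives D = 606 kJ/mol.

D(C=C) ≈ 606 kJ/mol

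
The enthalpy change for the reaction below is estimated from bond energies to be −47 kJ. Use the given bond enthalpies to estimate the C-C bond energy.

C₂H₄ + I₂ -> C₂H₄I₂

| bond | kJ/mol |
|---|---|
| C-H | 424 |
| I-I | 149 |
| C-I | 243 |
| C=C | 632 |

D(C-C) ≈ 342 kJ/mol

Let D be the C-C bond energy.
Σ(broken) = 4×424 + 1×632 + 1×149 = 2477
Σ(formed) = 1×D + 4×424 + 2×243 = 2182 + D
ΔH = Σ(broken) − Σ(formed) = (2477) − (2182 + D) = +295 − D
Setting this equal to −47 kJ gives D = 342 kJ/mol.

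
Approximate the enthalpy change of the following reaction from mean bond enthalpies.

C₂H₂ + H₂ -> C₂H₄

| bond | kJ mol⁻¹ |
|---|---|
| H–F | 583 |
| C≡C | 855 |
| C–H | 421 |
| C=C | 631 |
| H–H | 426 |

Bonds broken (reactants):
  C≡C: 1 × 855 = 855
  C–H: 2 × 421 = 842
  H–H: 1 × 426 = 426
  Σ(broken) = 2123 kJ
Bonds formed (products):
  C–H: 4 × 421 = 1684
  C=C: 1 × 631 = 631
  Σ(formed) = 2315 kJ
ΔH = Σ(broken) − Σ(formed) = 2123 − 2315 = −192 kJ

ΔH ≈ −192 kJ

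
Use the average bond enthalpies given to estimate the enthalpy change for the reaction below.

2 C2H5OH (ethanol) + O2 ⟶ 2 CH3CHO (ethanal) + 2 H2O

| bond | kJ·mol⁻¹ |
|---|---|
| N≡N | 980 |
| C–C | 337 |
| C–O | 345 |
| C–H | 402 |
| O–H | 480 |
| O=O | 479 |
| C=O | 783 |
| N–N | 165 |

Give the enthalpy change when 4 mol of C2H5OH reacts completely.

ΔH = −1106 kJ

Bonds broken (reactants):
  C–C: 2 × 337 = 674
  C–H: 10 × 402 = 4020
  C–O: 2 × 345 = 690
  O–H: 2 × 480 = 960
  O=O: 1 × 479 = 479
  Σ(broken) = 6823 kJ
Bonds formed (products):
  C–C: 2 × 337 = 674
  C–H: 8 × 402 = 3216
  C=O: 2 × 783 = 1566
  O–H: 4 × 480 = 1920
  Σ(formed) = 7376 kJ
ΔH = Σ(broken) − Σ(formed) = 6823 − 7376 = −553 kJ
For 2× the reaction as written: 2 × (−553) = −1106 kJ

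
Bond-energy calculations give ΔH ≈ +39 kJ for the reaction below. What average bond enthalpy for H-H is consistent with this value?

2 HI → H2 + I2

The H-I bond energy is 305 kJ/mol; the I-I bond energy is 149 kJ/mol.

Let D be the H-H bond energy.
Σ(broken) = 2×305 = 610
Σ(formed) = 1×D + 1×149 = 149 + D
ΔH = Σ(broken) − Σ(formed) = (610) − (149 + D) = +461 − D
Setting this equal to +39 kJ gives D = 422 kJ/mol.

D(H-H) ≈ 422 kJ/mol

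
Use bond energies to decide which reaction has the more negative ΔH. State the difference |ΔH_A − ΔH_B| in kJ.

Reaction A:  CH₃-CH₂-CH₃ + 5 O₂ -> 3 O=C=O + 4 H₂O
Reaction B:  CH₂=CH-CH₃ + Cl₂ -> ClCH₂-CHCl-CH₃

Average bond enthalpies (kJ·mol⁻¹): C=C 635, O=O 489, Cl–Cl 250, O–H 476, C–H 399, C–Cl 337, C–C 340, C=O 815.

Reaction A:
  Bonds broken (reactants):
    C–C: 2 × 340 = 680
    C–H: 8 × 399 = 3192
    O=O: 5 × 489 = 2445
    Σ(broken) = 6317 kJ
  Bonds formed (products):
    C=O: 6 × 815 = 4890
    O–H: 8 × 476 = 3808
    Σ(formed) = 8698 kJ
  ΔH_A = 6317 − 8698 = −2381 kJ
Reaction B:
  Bonds broken (reactants):
    C–C: 1 × 340 = 340
    C–H: 6 × 399 = 2394
    C=C: 1 × 635 = 635
    Cl–Cl: 1 × 250 = 250
    Σ(broken) = 3619 kJ
  Bonds formed (products):
    C–C: 2 × 340 = 680
    C–Cl: 2 × 337 = 674
    C–H: 6 × 399 = 2394
    Σ(formed) = 3748 kJ
  ΔH_B = 3619 − 3748 = −129 kJ
ΔH_A − ΔH_B = −2252 kJ, so reaction A has the more negative ΔH; |ΔH_A − ΔH_B| = 2252 kJ.

Reaction A, by 2252 kJ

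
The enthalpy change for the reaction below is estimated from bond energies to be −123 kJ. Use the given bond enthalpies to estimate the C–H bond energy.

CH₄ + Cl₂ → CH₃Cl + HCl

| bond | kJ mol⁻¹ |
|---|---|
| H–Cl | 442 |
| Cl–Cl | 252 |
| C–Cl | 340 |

Let D be the C–H bond energy.
Σ(broken) = 4×D + 1×252 = 252 + 4D
Σ(formed) = 1×340 + 3×D + 1×442 = 782 + 3D
ΔH = Σ(broken) − Σ(formed) = (252 + 4D) − (782 + 3D) = −530 + D
Setting this equal to −123 kJ gives D = 407 kJ/mol.

D(C–H) ≈ 407 kJ/mol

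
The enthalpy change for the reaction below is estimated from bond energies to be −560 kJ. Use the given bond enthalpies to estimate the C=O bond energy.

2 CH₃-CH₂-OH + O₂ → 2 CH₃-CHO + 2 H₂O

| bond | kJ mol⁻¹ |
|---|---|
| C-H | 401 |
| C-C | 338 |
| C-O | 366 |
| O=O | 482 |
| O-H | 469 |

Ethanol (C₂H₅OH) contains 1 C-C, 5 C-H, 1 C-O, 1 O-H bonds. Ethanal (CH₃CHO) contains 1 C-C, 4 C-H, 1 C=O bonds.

D(C=O) ≈ 819 kJ/mol

Let D be the C=O bond energy.
Σ(broken) = 2×338 + 10×401 + 2×366 + 2×469 + 1×482 = 6838
Σ(formed) = 2×338 + 8×401 + 2×D + 4×469 = 5760 + 2D
ΔH = Σ(broken) − Σ(formed) = (6838) − (5760 + 2D) = +1078 − 2D
Setting this equal to −560 kJ gives 2D = 1638, so D = 819 kJ/mol.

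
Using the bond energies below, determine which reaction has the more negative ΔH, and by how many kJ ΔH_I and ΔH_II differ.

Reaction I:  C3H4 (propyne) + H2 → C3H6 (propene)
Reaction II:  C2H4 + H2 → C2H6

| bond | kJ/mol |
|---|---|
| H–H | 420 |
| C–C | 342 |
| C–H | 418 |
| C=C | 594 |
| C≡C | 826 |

Reaction I:
  Bonds broken (reactants):
    C≡C: 1 × 826 = 826
    C–C: 1 × 342 = 342
    C–H: 4 × 418 = 1672
    H–H: 1 × 420 = 420
    Σ(broken) = 3260 kJ
  Bonds formed (products):
    C–C: 1 × 342 = 342
    C–H: 6 × 418 = 2508
    C=C: 1 × 594 = 594
    Σ(formed) = 3444 kJ
  ΔH_I = 3260 − 3444 = −184 kJ
Reaction II:
  Bonds broken (reactants):
    C–H: 4 × 418 = 1672
    C=C: 1 × 594 = 594
    H–H: 1 × 420 = 420
    Σ(broken) = 2686 kJ
  Bonds formed (products):
    C–C: 1 × 342 = 342
    C–H: 6 × 418 = 2508
    Σ(formed) = 2850 kJ
  ΔH_II = 2686 − 2850 = −164 kJ
ΔH_I − ΔH_II = −20 kJ, so reaction I has the more negative ΔH; |ΔH_I − ΔH_II| = 20 kJ.

Reaction I, by 20 kJ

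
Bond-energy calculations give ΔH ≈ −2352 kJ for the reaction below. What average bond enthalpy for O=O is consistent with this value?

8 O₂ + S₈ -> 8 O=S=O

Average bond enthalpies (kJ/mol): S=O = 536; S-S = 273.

D(O=O) ≈ 505 kJ/mol

Let D be the O=O bond energy.
Σ(broken) = 8×D + 8×273 = 2184 + 8D
Σ(formed) = 16×536 = 8576
ΔH = Σ(broken) − Σ(formed) = (2184 + 8D) − (8576) = −6392 + 8D
Setting this equal to −2352 kJ gives 8D = 4040, so D = 505 kJ/mol.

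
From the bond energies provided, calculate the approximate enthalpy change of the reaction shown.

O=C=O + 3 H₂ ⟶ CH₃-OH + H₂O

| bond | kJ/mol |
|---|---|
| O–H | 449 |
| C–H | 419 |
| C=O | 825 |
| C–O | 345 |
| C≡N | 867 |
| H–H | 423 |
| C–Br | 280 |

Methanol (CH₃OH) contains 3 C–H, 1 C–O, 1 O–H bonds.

Bonds broken (reactants):
  C=O: 2 × 825 = 1650
  H–H: 3 × 423 = 1269
  Σ(broken) = 2919 kJ
Bonds formed (products):
  C–H: 3 × 419 = 1257
  C–O: 1 × 345 = 345
  O–H: 3 × 449 = 1347
  Σ(formed) = 2949 kJ
ΔH = Σ(broken) − Σ(formed) = 2919 − 2949 = −30 kJ

ΔH ≈ −30 kJ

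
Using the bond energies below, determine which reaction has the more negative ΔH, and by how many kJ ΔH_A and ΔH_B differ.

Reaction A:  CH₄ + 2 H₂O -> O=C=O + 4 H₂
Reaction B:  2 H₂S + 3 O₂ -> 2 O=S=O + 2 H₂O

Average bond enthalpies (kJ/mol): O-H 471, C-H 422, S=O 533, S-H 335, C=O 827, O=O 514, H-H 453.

Reaction A:
  Bonds broken (reactants):
    C-H: 4 × 422 = 1688
    O-H: 4 × 471 = 1884
    Σ(broken) = 3572 kJ
  Bonds formed (products):
    C=O: 2 × 827 = 1654
    H-H: 4 × 453 = 1812
    Σ(formed) = 3466 kJ
  ΔH_A = 3572 − 3466 = +106 kJ
Reaction B:
  Bonds broken (reactants):
    O=O: 3 × 514 = 1542
    S-H: 4 × 335 = 1340
    Σ(broken) = 2882 kJ
  Bonds formed (products):
    O-H: 4 × 471 = 1884
    S=O: 4 × 533 = 2132
    Σ(formed) = 4016 kJ
  ΔH_B = 2882 − 4016 = −1134 kJ
ΔH_A − ΔH_B = +1240 kJ, so reaction B has the more negative ΔH; |ΔH_A − ΔH_B| = 1240 kJ.

Reaction B, by 1240 kJ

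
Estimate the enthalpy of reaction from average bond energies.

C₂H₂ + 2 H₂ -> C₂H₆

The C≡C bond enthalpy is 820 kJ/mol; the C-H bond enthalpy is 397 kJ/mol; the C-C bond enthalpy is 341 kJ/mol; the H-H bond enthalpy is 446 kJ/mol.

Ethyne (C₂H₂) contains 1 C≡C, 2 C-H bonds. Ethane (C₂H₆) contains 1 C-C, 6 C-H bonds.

ΔH ≈ −217 kJ

Bonds broken (reactants):
  C≡C: 1 × 820 = 820
  C-H: 2 × 397 = 794
  H-H: 2 × 446 = 892
  Σ(broken) = 2506 kJ
Bonds formed (products):
  C-C: 1 × 341 = 341
  C-H: 6 × 397 = 2382
  Σ(formed) = 2723 kJ
ΔH = Σ(broken) − Σ(formed) = 2506 − 2723 = −217 kJ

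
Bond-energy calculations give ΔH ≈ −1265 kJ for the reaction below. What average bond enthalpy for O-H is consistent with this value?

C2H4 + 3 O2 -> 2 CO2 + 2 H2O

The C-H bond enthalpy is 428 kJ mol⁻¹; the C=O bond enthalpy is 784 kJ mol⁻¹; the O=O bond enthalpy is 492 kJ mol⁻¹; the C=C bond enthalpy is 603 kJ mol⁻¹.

Let D be the O-H bond energy.
Σ(broken) = 4×428 + 1×603 + 3×492 = 3791
Σ(formed) = 4×784 + 4×D = 3136 + 4D
ΔH = Σ(broken) − Σ(formed) = (3791) − (3136 + 4D) = +655 − 4D
Setting this equal to −1265 kJ gives 4D = 1920, so D = 480 kJ/mol.

D(O-H) ≈ 480 kJ/mol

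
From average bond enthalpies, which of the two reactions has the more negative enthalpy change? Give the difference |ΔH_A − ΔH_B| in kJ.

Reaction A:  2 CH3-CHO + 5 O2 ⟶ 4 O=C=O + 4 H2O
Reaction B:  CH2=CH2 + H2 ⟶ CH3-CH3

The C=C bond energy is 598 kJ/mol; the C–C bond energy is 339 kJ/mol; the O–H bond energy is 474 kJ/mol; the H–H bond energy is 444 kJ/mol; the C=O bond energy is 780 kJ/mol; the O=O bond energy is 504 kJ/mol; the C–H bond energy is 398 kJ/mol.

Reaction A:
  Bonds broken (reactants):
    C–C: 2 × 339 = 678
    C–H: 8 × 398 = 3184
    C=O: 2 × 780 = 1560
    O=O: 5 × 504 = 2520
    Σ(broken) = 7942 kJ
  Bonds formed (products):
    C=O: 8 × 780 = 6240
    O–H: 8 × 474 = 3792
    Σ(formed) = 10032 kJ
  ΔH_A = 7942 − 10032 = −2090 kJ
Reaction B:
  Bonds broken (reactants):
    C–H: 4 × 398 = 1592
    C=C: 1 × 598 = 598
    H–H: 1 × 444 = 444
    Σ(broken) = 2634 kJ
  Bonds formed (products):
    C–C: 1 × 339 = 339
    C–H: 6 × 398 = 2388
    Σ(formed) = 2727 kJ
  ΔH_B = 2634 − 2727 = −93 kJ
ΔH_A − ΔH_B = −1997 kJ, so reaction A has the more negative ΔH; |ΔH_A − ΔH_B| = 1997 kJ.

Reaction A, by 1997 kJ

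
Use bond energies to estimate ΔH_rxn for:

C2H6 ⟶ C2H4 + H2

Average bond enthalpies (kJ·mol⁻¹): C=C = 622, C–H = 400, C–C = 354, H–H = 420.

ΔH ≈ +112 kJ

Bonds broken (reactants):
  C–C: 1 × 354 = 354
  C–H: 6 × 400 = 2400
  Σ(broken) = 2754 kJ
Bonds formed (products):
  C–H: 4 × 400 = 1600
  C=C: 1 × 622 = 622
  H–H: 1 × 420 = 420
  Σ(formed) = 2642 kJ
ΔH = Σ(broken) − Σ(formed) = 2754 − 2642 = +112 kJ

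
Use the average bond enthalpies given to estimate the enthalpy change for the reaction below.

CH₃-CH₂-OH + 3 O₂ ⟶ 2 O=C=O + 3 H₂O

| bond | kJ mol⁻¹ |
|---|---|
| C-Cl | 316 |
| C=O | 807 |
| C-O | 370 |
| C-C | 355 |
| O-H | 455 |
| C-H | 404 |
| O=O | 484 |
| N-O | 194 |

Bonds broken (reactants):
  C-C: 1 × 355 = 355
  C-H: 5 × 404 = 2020
  C-O: 1 × 370 = 370
  O-H: 1 × 455 = 455
  O=O: 3 × 484 = 1452
  Σ(broken) = 4652 kJ
Bonds formed (products):
  C=O: 4 × 807 = 3228
  O-H: 6 × 455 = 2730
  Σ(formed) = 5958 kJ
ΔH = Σ(broken) − Σ(formed) = 4652 − 5958 = −1306 kJ

ΔH ≈ −1306 kJ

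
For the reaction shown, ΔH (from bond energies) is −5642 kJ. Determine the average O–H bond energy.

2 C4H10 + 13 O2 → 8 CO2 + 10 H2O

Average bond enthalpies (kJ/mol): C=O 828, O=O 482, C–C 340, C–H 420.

D(O–H) ≈ 455 kJ/mol

Let D be the O–H bond energy.
Σ(broken) = 6×340 + 20×420 + 13×482 = 16706
Σ(formed) = 16×828 + 20×D = 13248 + 20D
ΔH = Σ(broken) − Σ(formed) = (16706) − (13248 + 20D) = +3458 − 20D
Setting this equal to −5642 kJ gives 20D = 9100, so D = 455 kJ/mol.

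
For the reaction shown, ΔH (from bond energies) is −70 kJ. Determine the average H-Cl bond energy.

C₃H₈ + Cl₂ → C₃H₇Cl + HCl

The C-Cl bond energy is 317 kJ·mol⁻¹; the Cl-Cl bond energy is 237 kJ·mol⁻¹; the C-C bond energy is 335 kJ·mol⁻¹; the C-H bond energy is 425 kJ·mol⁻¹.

Let D be the H-Cl bond energy.
Σ(broken) = 2×335 + 8×425 + 1×237 = 4307
Σ(formed) = 2×335 + 1×317 + 7×425 + 1×D = 3962 + D
ΔH = Σ(broken) − Σ(formed) = (4307) − (3962 + D) = +345 − D
Setting this equal to −70 kJ gives D = 415 kJ/mol.

D(H-Cl) ≈ 415 kJ/mol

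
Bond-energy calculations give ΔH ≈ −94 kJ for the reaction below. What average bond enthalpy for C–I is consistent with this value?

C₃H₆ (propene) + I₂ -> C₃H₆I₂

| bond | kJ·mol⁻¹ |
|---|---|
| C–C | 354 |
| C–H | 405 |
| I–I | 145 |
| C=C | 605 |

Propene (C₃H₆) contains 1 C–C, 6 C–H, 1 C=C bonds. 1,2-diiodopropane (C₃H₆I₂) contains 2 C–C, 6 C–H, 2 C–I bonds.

Let D be the C–I bond energy.
Σ(broken) = 1×354 + 6×405 + 1×605 + 1×145 = 3534
Σ(formed) = 2×354 + 6×405 + 2×D = 3138 + 2D
ΔH = Σ(broken) − Σ(formed) = (3534) − (3138 + 2D) = +396 − 2D
Setting this equal to −94 kJ gives 2D = 490, so D = 245 kJ/mol.

D(C–I) ≈ 245 kJ/mol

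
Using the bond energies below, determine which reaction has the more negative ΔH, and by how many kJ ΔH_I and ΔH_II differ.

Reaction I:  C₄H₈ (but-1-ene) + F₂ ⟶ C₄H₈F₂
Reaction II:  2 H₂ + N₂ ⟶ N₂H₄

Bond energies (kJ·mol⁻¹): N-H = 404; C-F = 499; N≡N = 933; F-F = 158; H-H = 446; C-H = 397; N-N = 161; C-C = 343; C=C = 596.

Reaction I, by 635 kJ

Reaction I:
  Bonds broken (reactants):
    C-C: 2 × 343 = 686
    C-H: 8 × 397 = 3176
    C=C: 1 × 596 = 596
    F-F: 1 × 158 = 158
    Σ(broken) = 4616 kJ
  Bonds formed (products):
    C-C: 3 × 343 = 1029
    C-F: 2 × 499 = 998
    C-H: 8 × 397 = 3176
    Σ(formed) = 5203 kJ
  ΔH_I = 4616 − 5203 = −587 kJ
Reaction II:
  Bonds broken (reactants):
    H-H: 2 × 446 = 892
    N≡N: 1 × 933 = 933
    Σ(broken) = 1825 kJ
  Bonds formed (products):
    N-H: 4 × 404 = 1616
    N-N: 1 × 161 = 161
    Σ(formed) = 1777 kJ
  ΔH_II = 1825 − 1777 = +48 kJ
ΔH_I − ΔH_II = −635 kJ, so reaction I has the more negative ΔH; |ΔH_I − ΔH_II| = 635 kJ.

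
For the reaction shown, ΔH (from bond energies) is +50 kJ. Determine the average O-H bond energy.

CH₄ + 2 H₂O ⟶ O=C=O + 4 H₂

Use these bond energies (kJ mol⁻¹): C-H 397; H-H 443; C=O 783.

D(O-H) ≈ 450 kJ/mol

Let D be the O-H bond energy.
Σ(broken) = 4×397 + 4×D = 1588 + 4D
Σ(formed) = 2×783 + 4×443 = 3338
ΔH = Σ(broken) − Σ(formed) = (1588 + 4D) − (3338) = −1750 + 4D
Setting this equal to +50 kJ gives 4D = 1800, so D = 450 kJ/mol.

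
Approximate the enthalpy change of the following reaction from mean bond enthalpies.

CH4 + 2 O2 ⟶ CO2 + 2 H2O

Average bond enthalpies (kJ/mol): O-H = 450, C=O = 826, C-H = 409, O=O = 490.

ΔH ≈ −836 kJ

Bonds broken (reactants):
  C-H: 4 × 409 = 1636
  O=O: 2 × 490 = 980
  Σ(broken) = 2616 kJ
Bonds formed (products):
  C=O: 2 × 826 = 1652
  O-H: 4 × 450 = 1800
  Σ(formed) = 3452 kJ
ΔH = Σ(broken) − Σ(formed) = 2616 − 3452 = −836 kJ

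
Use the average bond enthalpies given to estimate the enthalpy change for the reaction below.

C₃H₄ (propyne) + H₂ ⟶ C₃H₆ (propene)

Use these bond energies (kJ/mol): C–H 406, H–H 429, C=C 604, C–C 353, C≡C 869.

ΔH ≈ −118 kJ

Bonds broken (reactants):
  C≡C: 1 × 869 = 869
  C–C: 1 × 353 = 353
  C–H: 4 × 406 = 1624
  H–H: 1 × 429 = 429
  Σ(broken) = 3275 kJ
Bonds formed (products):
  C–C: 1 × 353 = 353
  C–H: 6 × 406 = 2436
  C=C: 1 × 604 = 604
  Σ(formed) = 3393 kJ
ΔH = Σ(broken) − Σ(formed) = 3275 − 3393 = −118 kJ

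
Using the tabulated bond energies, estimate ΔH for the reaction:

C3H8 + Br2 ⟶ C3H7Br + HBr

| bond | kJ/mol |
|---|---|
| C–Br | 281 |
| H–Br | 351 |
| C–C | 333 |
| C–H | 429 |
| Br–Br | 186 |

ΔH ≈ −17 kJ

Bonds broken (reactants):
  Br–Br: 1 × 186 = 186
  C–C: 2 × 333 = 666
  C–H: 8 × 429 = 3432
  Σ(broken) = 4284 kJ
Bonds formed (products):
  C–Br: 1 × 281 = 281
  C–C: 2 × 333 = 666
  C–H: 7 × 429 = 3003
  H–Br: 1 × 351 = 351
  Σ(formed) = 4301 kJ
ΔH = Σ(broken) − Σ(formed) = 4284 − 4301 = −17 kJ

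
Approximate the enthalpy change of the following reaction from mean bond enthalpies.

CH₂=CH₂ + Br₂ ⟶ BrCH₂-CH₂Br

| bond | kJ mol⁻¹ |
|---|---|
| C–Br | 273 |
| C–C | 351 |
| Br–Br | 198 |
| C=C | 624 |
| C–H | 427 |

Bonds broken (reactants):
  Br–Br: 1 × 198 = 198
  C–H: 4 × 427 = 1708
  C=C: 1 × 624 = 624
  Σ(broken) = 2530 kJ
Bonds formed (products):
  C–Br: 2 × 273 = 546
  C–C: 1 × 351 = 351
  C–H: 4 × 427 = 1708
  Σ(formed) = 2605 kJ
ΔH = Σ(broken) − Σ(formed) = 2530 − 2605 = −75 kJ

ΔH ≈ −75 kJ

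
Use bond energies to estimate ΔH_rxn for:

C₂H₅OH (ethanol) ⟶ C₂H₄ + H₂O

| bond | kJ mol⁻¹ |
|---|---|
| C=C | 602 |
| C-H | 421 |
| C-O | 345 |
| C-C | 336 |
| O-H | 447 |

ΔH ≈ +53 kJ

Bonds broken (reactants):
  C-C: 1 × 336 = 336
  C-H: 5 × 421 = 2105
  C-O: 1 × 345 = 345
  O-H: 1 × 447 = 447
  Σ(broken) = 3233 kJ
Bonds formed (products):
  C-H: 4 × 421 = 1684
  C=C: 1 × 602 = 602
  O-H: 2 × 447 = 894
  Σ(formed) = 3180 kJ
ΔH = Σ(broken) − Σ(formed) = 3233 − 3180 = +53 kJ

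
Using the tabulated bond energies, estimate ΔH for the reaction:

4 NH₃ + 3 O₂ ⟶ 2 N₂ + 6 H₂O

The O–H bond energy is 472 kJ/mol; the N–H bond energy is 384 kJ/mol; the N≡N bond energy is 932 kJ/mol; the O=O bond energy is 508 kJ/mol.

Bonds broken (reactants):
  N–H: 12 × 384 = 4608
  O=O: 3 × 508 = 1524
  Σ(broken) = 6132 kJ
Bonds formed (products):
  N≡N: 2 × 932 = 1864
  O–H: 12 × 472 = 5664
  Σ(formed) = 7528 kJ
ΔH = Σ(broken) − Σ(formed) = 6132 − 7528 = −1396 kJ

ΔH ≈ −1396 kJ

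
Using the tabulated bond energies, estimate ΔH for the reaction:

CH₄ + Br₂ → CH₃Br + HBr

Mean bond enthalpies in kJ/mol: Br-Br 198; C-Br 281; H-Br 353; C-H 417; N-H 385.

ΔH ≈ −19 kJ

Bonds broken (reactants):
  Br-Br: 1 × 198 = 198
  C-H: 4 × 417 = 1668
  Σ(broken) = 1866 kJ
Bonds formed (products):
  C-Br: 1 × 281 = 281
  C-H: 3 × 417 = 1251
  H-Br: 1 × 353 = 353
  Σ(formed) = 1885 kJ
ΔH = Σ(broken) − Σ(formed) = 1866 − 1885 = −19 kJ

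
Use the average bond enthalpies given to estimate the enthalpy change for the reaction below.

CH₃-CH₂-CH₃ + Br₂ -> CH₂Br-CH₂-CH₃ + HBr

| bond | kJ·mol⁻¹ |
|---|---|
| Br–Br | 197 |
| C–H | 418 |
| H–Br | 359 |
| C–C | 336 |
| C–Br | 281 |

Bonds broken (reactants):
  Br–Br: 1 × 197 = 197
  C–C: 2 × 336 = 672
  C–H: 8 × 418 = 3344
  Σ(broken) = 4213 kJ
Bonds formed (products):
  C–Br: 1 × 281 = 281
  C–C: 2 × 336 = 672
  C–H: 7 × 418 = 2926
  H–Br: 1 × 359 = 359
  Σ(formed) = 4238 kJ
ΔH = Σ(broken) − Σ(formed) = 4213 − 4238 = −25 kJ

ΔH ≈ −25 kJ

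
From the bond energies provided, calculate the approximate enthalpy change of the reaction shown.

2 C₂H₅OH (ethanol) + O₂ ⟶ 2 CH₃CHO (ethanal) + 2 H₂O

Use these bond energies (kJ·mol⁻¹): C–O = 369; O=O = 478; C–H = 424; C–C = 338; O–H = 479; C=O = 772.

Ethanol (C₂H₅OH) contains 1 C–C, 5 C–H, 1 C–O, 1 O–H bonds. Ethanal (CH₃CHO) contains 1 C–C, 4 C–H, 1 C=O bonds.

Bonds broken (reactants):
  C–C: 2 × 338 = 676
  C–H: 10 × 424 = 4240
  C–O: 2 × 369 = 738
  O–H: 2 × 479 = 958
  O=O: 1 × 478 = 478
  Σ(broken) = 7090 kJ
Bonds formed (products):
  C–C: 2 × 338 = 676
  C–H: 8 × 424 = 3392
  C=O: 2 × 772 = 1544
  O–H: 4 × 479 = 1916
  Σ(formed) = 7528 kJ
ΔH = Σ(broken) − Σ(formed) = 7090 − 7528 = −438 kJ

ΔH ≈ −438 kJ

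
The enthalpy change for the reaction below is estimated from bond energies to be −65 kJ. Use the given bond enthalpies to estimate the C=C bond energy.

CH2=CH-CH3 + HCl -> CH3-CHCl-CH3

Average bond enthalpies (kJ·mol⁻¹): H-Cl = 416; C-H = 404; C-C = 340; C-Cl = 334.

D(C=C) ≈ 597 kJ/mol

Let D be the C=C bond energy.
Σ(broken) = 1×340 + 6×404 + 1×D + 1×416 = 3180 + D
Σ(formed) = 2×340 + 1×334 + 7×404 = 3842
ΔH = Σ(broken) − Σ(formed) = (3180 + D) − (3842) = −662 + D
Setting this equal to −65 kJ gives D = 597 kJ/mol.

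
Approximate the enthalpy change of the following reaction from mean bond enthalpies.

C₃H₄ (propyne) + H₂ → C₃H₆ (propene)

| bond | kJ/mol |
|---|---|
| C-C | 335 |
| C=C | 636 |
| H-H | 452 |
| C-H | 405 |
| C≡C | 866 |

ΔH ≈ −128 kJ

Bonds broken (reactants):
  C≡C: 1 × 866 = 866
  C-C: 1 × 335 = 335
  C-H: 4 × 405 = 1620
  H-H: 1 × 452 = 452
  Σ(broken) = 3273 kJ
Bonds formed (products):
  C-C: 1 × 335 = 335
  C-H: 6 × 405 = 2430
  C=C: 1 × 636 = 636
  Σ(formed) = 3401 kJ
ΔH = Σ(broken) − Σ(formed) = 3273 − 3401 = −128 kJ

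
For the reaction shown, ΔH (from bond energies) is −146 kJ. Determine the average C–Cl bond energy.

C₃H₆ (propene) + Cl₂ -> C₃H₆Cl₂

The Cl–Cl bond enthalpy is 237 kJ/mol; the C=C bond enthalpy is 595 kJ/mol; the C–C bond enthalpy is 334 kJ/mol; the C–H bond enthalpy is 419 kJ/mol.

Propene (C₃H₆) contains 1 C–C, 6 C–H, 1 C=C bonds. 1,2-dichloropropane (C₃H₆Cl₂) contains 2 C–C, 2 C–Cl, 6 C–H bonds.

D(C–Cl) ≈ 322 kJ/mol

Let D be the C–Cl bond energy.
Σ(broken) = 1×334 + 6×419 + 1×595 + 1×237 = 3680
Σ(formed) = 2×334 + 2×D + 6×419 = 3182 + 2D
ΔH = Σ(broken) − Σ(formed) = (3680) − (3182 + 2D) = +498 − 2D
Setting this equal to −146 kJ gives 2D = 644, so D = 322 kJ/mol.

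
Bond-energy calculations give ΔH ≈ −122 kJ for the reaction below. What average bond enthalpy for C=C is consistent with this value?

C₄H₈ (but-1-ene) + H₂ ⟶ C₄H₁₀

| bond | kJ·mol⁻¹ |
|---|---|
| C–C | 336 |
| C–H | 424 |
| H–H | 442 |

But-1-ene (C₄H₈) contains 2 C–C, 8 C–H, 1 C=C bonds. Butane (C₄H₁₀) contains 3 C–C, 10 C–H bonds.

Let D be the C=C bond energy.
Σ(broken) = 2×336 + 8×424 + 1×D + 1×442 = 4506 + D
Σ(formed) = 3×336 + 10×424 = 5248
ΔH = Σ(broken) − Σ(formed) = (4506 + D) − (5248) = −742 + D
Setting this equal to −122 kJ gives D = 620 kJ/mol.

D(C=C) ≈ 620 kJ/mol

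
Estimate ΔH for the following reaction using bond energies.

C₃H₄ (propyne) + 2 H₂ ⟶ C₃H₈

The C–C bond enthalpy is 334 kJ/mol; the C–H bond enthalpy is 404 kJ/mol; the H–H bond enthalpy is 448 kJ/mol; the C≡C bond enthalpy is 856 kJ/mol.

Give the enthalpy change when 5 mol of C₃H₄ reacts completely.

ΔH = −990 kJ

Bonds broken (reactants):
  C≡C: 1 × 856 = 856
  C–C: 1 × 334 = 334
  C–H: 4 × 404 = 1616
  H–H: 2 × 448 = 896
  Σ(broken) = 3702 kJ
Bonds formed (products):
  C–C: 2 × 334 = 668
  C–H: 8 × 404 = 3232
  Σ(formed) = 3900 kJ
ΔH = Σ(broken) − Σ(formed) = 3702 − 3900 = −198 kJ
For 5× the reaction as written: 5 × (−198) = −990 kJ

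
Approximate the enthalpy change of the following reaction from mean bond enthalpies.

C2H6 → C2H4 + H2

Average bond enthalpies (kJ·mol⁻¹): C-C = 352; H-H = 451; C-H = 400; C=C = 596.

Bonds broken (reactants):
  C-C: 1 × 352 = 352
  C-H: 6 × 400 = 2400
  Σ(broken) = 2752 kJ
Bonds formed (products):
  C-H: 4 × 400 = 1600
  C=C: 1 × 596 = 596
  H-H: 1 × 451 = 451
  Σ(formed) = 2647 kJ
ΔH = Σ(broken) − Σ(formed) = 2752 − 2647 = +105 kJ

ΔH ≈ +105 kJ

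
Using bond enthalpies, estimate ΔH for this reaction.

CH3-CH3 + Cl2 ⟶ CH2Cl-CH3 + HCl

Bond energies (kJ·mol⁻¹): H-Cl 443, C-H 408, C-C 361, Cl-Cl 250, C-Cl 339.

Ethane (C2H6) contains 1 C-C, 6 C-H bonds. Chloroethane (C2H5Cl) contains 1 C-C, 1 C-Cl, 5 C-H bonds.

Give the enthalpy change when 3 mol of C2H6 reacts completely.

ΔH = −372 kJ

Bonds broken (reactants):
  C-C: 1 × 361 = 361
  C-H: 6 × 408 = 2448
  Cl-Cl: 1 × 250 = 250
  Σ(broken) = 3059 kJ
Bonds formed (products):
  C-C: 1 × 361 = 361
  C-Cl: 1 × 339 = 339
  C-H: 5 × 408 = 2040
  H-Cl: 1 × 443 = 443
  Σ(formed) = 3183 kJ
ΔH = Σ(broken) − Σ(formed) = 3059 − 3183 = −124 kJ
For 3× the reaction as written: 3 × (−124) = −372 kJ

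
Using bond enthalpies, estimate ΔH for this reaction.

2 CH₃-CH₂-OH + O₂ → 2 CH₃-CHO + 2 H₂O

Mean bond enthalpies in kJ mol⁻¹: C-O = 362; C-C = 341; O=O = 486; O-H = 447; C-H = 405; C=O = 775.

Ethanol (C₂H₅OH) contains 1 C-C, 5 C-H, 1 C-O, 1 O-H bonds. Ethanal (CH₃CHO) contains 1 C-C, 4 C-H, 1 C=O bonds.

ΔH ≈ −424 kJ

Bonds broken (reactants):
  C-C: 2 × 341 = 682
  C-H: 10 × 405 = 4050
  C-O: 2 × 362 = 724
  O-H: 2 × 447 = 894
  O=O: 1 × 486 = 486
  Σ(broken) = 6836 kJ
Bonds formed (products):
  C-C: 2 × 341 = 682
  C-H: 8 × 405 = 3240
  C=O: 2 × 775 = 1550
  O-H: 4 × 447 = 1788
  Σ(formed) = 7260 kJ
ΔH = Σ(broken) − Σ(formed) = 6836 − 7260 = −424 kJ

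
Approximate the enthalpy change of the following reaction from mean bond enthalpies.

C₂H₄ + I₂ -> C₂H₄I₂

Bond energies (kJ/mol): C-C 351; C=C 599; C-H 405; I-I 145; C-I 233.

Bonds broken (reactants):
  C-H: 4 × 405 = 1620
  C=C: 1 × 599 = 599
  I-I: 1 × 145 = 145
  Σ(broken) = 2364 kJ
Bonds formed (products):
  C-C: 1 × 351 = 351
  C-H: 4 × 405 = 1620
  C-I: 2 × 233 = 466
  Σ(formed) = 2437 kJ
ΔH = Σ(broken) − Σ(formed) = 2364 − 2437 = −73 kJ

ΔH ≈ −73 kJ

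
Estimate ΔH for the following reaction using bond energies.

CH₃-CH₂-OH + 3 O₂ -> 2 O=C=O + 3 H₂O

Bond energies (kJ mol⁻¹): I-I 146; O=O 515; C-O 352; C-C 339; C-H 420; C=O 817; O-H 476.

Bonds broken (reactants):
  C-C: 1 × 339 = 339
  C-H: 5 × 420 = 2100
  C-O: 1 × 352 = 352
  O-H: 1 × 476 = 476
  O=O: 3 × 515 = 1545
  Σ(broken) = 4812 kJ
Bonds formed (products):
  C=O: 4 × 817 = 3268
  O-H: 6 × 476 = 2856
  Σ(formed) = 6124 kJ
ΔH = Σ(broken) − Σ(formed) = 4812 − 6124 = −1312 kJ

ΔH ≈ −1312 kJ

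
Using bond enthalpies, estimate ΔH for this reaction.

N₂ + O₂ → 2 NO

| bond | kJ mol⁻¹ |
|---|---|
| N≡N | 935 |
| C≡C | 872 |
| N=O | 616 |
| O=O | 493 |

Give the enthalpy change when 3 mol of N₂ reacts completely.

Bonds broken (reactants):
  N≡N: 1 × 935 = 935
  O=O: 1 × 493 = 493
  Σ(broken) = 1428 kJ
Bonds formed (products):
  N=O: 2 × 616 = 1232
  Σ(formed) = 1232 kJ
ΔH = Σ(broken) − Σ(formed) = 1428 − 1232 = +196 kJ
For 3× the reaction as written: 3 × (+196) = +588 kJ

ΔH = +588 kJ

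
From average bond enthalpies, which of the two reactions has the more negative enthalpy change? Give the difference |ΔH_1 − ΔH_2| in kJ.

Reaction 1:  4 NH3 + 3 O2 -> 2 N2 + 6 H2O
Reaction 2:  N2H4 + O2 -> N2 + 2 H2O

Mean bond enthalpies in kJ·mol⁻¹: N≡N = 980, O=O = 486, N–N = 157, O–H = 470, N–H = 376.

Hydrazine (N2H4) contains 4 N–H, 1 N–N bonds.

Reaction 1, by 917 kJ

Reaction 1:
  Bonds broken (reactants):
    N–H: 12 × 376 = 4512
    O=O: 3 × 486 = 1458
    Σ(broken) = 5970 kJ
  Bonds formed (products):
    N≡N: 2 × 980 = 1960
    O–H: 12 × 470 = 5640
    Σ(formed) = 7600 kJ
  ΔH_1 = 5970 − 7600 = −1630 kJ
Reaction 2:
  Bonds broken (reactants):
    N–H: 4 × 376 = 1504
    N–N: 1 × 157 = 157
    O=O: 1 × 486 = 486
    Σ(broken) = 2147 kJ
  Bonds formed (products):
    N≡N: 1 × 980 = 980
    O–H: 4 × 470 = 1880
    Σ(formed) = 2860 kJ
  ΔH_2 = 2147 − 2860 = −713 kJ
ΔH_1 − ΔH_2 = −917 kJ, so reaction 1 has the more negative ΔH; |ΔH_1 − ΔH_2| = 917 kJ.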